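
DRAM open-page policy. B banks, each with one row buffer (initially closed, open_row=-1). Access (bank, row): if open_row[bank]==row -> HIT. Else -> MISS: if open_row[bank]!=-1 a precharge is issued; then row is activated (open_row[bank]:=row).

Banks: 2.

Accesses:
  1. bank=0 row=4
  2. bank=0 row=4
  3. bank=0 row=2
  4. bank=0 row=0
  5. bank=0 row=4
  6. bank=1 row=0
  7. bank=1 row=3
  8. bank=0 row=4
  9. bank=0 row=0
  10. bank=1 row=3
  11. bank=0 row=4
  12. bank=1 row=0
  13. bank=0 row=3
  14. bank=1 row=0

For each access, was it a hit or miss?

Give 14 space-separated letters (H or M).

Acc 1: bank0 row4 -> MISS (open row4); precharges=0
Acc 2: bank0 row4 -> HIT
Acc 3: bank0 row2 -> MISS (open row2); precharges=1
Acc 4: bank0 row0 -> MISS (open row0); precharges=2
Acc 5: bank0 row4 -> MISS (open row4); precharges=3
Acc 6: bank1 row0 -> MISS (open row0); precharges=3
Acc 7: bank1 row3 -> MISS (open row3); precharges=4
Acc 8: bank0 row4 -> HIT
Acc 9: bank0 row0 -> MISS (open row0); precharges=5
Acc 10: bank1 row3 -> HIT
Acc 11: bank0 row4 -> MISS (open row4); precharges=6
Acc 12: bank1 row0 -> MISS (open row0); precharges=7
Acc 13: bank0 row3 -> MISS (open row3); precharges=8
Acc 14: bank1 row0 -> HIT

Answer: M H M M M M M H M H M M M H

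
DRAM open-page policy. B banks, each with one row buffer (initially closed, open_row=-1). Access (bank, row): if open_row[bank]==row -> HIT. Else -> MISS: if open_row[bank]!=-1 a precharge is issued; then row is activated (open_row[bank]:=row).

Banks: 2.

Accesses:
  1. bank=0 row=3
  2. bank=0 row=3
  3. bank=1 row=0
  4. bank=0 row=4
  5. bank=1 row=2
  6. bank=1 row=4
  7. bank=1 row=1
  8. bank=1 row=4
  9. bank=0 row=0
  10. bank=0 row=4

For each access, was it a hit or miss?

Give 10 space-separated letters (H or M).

Acc 1: bank0 row3 -> MISS (open row3); precharges=0
Acc 2: bank0 row3 -> HIT
Acc 3: bank1 row0 -> MISS (open row0); precharges=0
Acc 4: bank0 row4 -> MISS (open row4); precharges=1
Acc 5: bank1 row2 -> MISS (open row2); precharges=2
Acc 6: bank1 row4 -> MISS (open row4); precharges=3
Acc 7: bank1 row1 -> MISS (open row1); precharges=4
Acc 8: bank1 row4 -> MISS (open row4); precharges=5
Acc 9: bank0 row0 -> MISS (open row0); precharges=6
Acc 10: bank0 row4 -> MISS (open row4); precharges=7

Answer: M H M M M M M M M M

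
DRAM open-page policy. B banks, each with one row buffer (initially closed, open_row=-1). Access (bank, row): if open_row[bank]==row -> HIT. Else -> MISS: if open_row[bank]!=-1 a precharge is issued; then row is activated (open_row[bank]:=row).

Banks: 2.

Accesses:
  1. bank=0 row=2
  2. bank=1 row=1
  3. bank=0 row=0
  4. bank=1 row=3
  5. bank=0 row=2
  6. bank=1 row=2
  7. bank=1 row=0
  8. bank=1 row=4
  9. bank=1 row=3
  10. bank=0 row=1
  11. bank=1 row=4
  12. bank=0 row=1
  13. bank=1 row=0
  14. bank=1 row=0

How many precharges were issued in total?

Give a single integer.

Acc 1: bank0 row2 -> MISS (open row2); precharges=0
Acc 2: bank1 row1 -> MISS (open row1); precharges=0
Acc 3: bank0 row0 -> MISS (open row0); precharges=1
Acc 4: bank1 row3 -> MISS (open row3); precharges=2
Acc 5: bank0 row2 -> MISS (open row2); precharges=3
Acc 6: bank1 row2 -> MISS (open row2); precharges=4
Acc 7: bank1 row0 -> MISS (open row0); precharges=5
Acc 8: bank1 row4 -> MISS (open row4); precharges=6
Acc 9: bank1 row3 -> MISS (open row3); precharges=7
Acc 10: bank0 row1 -> MISS (open row1); precharges=8
Acc 11: bank1 row4 -> MISS (open row4); precharges=9
Acc 12: bank0 row1 -> HIT
Acc 13: bank1 row0 -> MISS (open row0); precharges=10
Acc 14: bank1 row0 -> HIT

Answer: 10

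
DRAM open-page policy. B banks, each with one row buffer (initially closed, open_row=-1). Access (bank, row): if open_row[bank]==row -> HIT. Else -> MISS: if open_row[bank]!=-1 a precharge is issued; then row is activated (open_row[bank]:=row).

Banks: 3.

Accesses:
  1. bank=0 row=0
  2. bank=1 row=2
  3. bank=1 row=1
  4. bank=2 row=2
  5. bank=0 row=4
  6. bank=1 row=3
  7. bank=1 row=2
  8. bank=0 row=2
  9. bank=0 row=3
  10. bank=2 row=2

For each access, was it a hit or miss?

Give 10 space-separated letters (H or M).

Acc 1: bank0 row0 -> MISS (open row0); precharges=0
Acc 2: bank1 row2 -> MISS (open row2); precharges=0
Acc 3: bank1 row1 -> MISS (open row1); precharges=1
Acc 4: bank2 row2 -> MISS (open row2); precharges=1
Acc 5: bank0 row4 -> MISS (open row4); precharges=2
Acc 6: bank1 row3 -> MISS (open row3); precharges=3
Acc 7: bank1 row2 -> MISS (open row2); precharges=4
Acc 8: bank0 row2 -> MISS (open row2); precharges=5
Acc 9: bank0 row3 -> MISS (open row3); precharges=6
Acc 10: bank2 row2 -> HIT

Answer: M M M M M M M M M H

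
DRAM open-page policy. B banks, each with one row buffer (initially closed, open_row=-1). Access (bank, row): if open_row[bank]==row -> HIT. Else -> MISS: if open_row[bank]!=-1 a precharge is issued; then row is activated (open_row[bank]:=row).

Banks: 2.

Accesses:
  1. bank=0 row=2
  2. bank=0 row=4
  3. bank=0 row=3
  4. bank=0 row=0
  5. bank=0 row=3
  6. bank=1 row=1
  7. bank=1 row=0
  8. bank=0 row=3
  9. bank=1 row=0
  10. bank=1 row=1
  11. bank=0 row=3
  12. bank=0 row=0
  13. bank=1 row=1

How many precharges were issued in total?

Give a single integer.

Acc 1: bank0 row2 -> MISS (open row2); precharges=0
Acc 2: bank0 row4 -> MISS (open row4); precharges=1
Acc 3: bank0 row3 -> MISS (open row3); precharges=2
Acc 4: bank0 row0 -> MISS (open row0); precharges=3
Acc 5: bank0 row3 -> MISS (open row3); precharges=4
Acc 6: bank1 row1 -> MISS (open row1); precharges=4
Acc 7: bank1 row0 -> MISS (open row0); precharges=5
Acc 8: bank0 row3 -> HIT
Acc 9: bank1 row0 -> HIT
Acc 10: bank1 row1 -> MISS (open row1); precharges=6
Acc 11: bank0 row3 -> HIT
Acc 12: bank0 row0 -> MISS (open row0); precharges=7
Acc 13: bank1 row1 -> HIT

Answer: 7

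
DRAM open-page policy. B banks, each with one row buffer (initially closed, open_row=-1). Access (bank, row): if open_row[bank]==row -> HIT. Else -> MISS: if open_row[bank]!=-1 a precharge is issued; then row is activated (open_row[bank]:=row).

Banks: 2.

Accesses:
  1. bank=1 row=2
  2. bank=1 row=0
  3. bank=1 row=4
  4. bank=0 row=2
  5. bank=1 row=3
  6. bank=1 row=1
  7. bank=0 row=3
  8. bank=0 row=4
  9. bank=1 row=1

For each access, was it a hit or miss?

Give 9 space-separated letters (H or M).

Acc 1: bank1 row2 -> MISS (open row2); precharges=0
Acc 2: bank1 row0 -> MISS (open row0); precharges=1
Acc 3: bank1 row4 -> MISS (open row4); precharges=2
Acc 4: bank0 row2 -> MISS (open row2); precharges=2
Acc 5: bank1 row3 -> MISS (open row3); precharges=3
Acc 6: bank1 row1 -> MISS (open row1); precharges=4
Acc 7: bank0 row3 -> MISS (open row3); precharges=5
Acc 8: bank0 row4 -> MISS (open row4); precharges=6
Acc 9: bank1 row1 -> HIT

Answer: M M M M M M M M H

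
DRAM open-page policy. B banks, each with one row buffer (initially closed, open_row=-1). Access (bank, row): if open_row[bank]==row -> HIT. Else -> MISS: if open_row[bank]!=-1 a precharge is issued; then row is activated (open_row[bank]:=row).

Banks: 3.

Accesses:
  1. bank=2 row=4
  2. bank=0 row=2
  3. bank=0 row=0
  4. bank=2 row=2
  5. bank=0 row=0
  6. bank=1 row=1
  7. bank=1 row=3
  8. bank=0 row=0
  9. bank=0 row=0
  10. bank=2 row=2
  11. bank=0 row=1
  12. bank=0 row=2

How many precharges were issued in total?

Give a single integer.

Acc 1: bank2 row4 -> MISS (open row4); precharges=0
Acc 2: bank0 row2 -> MISS (open row2); precharges=0
Acc 3: bank0 row0 -> MISS (open row0); precharges=1
Acc 4: bank2 row2 -> MISS (open row2); precharges=2
Acc 5: bank0 row0 -> HIT
Acc 6: bank1 row1 -> MISS (open row1); precharges=2
Acc 7: bank1 row3 -> MISS (open row3); precharges=3
Acc 8: bank0 row0 -> HIT
Acc 9: bank0 row0 -> HIT
Acc 10: bank2 row2 -> HIT
Acc 11: bank0 row1 -> MISS (open row1); precharges=4
Acc 12: bank0 row2 -> MISS (open row2); precharges=5

Answer: 5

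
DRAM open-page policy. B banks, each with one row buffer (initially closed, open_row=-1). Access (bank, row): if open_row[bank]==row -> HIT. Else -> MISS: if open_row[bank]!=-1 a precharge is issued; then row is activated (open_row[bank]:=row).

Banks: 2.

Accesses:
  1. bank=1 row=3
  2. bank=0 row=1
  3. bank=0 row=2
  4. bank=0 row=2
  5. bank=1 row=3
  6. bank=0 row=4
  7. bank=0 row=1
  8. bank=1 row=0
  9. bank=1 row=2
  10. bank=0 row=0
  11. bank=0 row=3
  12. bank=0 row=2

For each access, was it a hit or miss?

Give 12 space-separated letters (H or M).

Acc 1: bank1 row3 -> MISS (open row3); precharges=0
Acc 2: bank0 row1 -> MISS (open row1); precharges=0
Acc 3: bank0 row2 -> MISS (open row2); precharges=1
Acc 4: bank0 row2 -> HIT
Acc 5: bank1 row3 -> HIT
Acc 6: bank0 row4 -> MISS (open row4); precharges=2
Acc 7: bank0 row1 -> MISS (open row1); precharges=3
Acc 8: bank1 row0 -> MISS (open row0); precharges=4
Acc 9: bank1 row2 -> MISS (open row2); precharges=5
Acc 10: bank0 row0 -> MISS (open row0); precharges=6
Acc 11: bank0 row3 -> MISS (open row3); precharges=7
Acc 12: bank0 row2 -> MISS (open row2); precharges=8

Answer: M M M H H M M M M M M M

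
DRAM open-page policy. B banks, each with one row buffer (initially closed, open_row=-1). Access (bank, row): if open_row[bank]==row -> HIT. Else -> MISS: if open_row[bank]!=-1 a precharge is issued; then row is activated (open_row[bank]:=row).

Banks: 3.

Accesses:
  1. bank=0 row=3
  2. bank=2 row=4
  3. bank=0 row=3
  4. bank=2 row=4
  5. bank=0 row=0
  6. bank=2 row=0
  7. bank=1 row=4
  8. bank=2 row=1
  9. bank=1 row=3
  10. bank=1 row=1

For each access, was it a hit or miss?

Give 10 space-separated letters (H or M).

Acc 1: bank0 row3 -> MISS (open row3); precharges=0
Acc 2: bank2 row4 -> MISS (open row4); precharges=0
Acc 3: bank0 row3 -> HIT
Acc 4: bank2 row4 -> HIT
Acc 5: bank0 row0 -> MISS (open row0); precharges=1
Acc 6: bank2 row0 -> MISS (open row0); precharges=2
Acc 7: bank1 row4 -> MISS (open row4); precharges=2
Acc 8: bank2 row1 -> MISS (open row1); precharges=3
Acc 9: bank1 row3 -> MISS (open row3); precharges=4
Acc 10: bank1 row1 -> MISS (open row1); precharges=5

Answer: M M H H M M M M M M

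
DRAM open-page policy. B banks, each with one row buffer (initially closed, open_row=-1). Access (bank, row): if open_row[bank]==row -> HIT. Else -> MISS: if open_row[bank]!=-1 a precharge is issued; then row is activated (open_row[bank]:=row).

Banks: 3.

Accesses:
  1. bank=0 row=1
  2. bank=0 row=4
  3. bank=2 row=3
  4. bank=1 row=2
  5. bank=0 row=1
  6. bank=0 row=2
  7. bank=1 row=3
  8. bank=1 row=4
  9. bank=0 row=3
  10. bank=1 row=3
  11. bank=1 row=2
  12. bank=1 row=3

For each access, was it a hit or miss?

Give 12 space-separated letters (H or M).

Answer: M M M M M M M M M M M M

Derivation:
Acc 1: bank0 row1 -> MISS (open row1); precharges=0
Acc 2: bank0 row4 -> MISS (open row4); precharges=1
Acc 3: bank2 row3 -> MISS (open row3); precharges=1
Acc 4: bank1 row2 -> MISS (open row2); precharges=1
Acc 5: bank0 row1 -> MISS (open row1); precharges=2
Acc 6: bank0 row2 -> MISS (open row2); precharges=3
Acc 7: bank1 row3 -> MISS (open row3); precharges=4
Acc 8: bank1 row4 -> MISS (open row4); precharges=5
Acc 9: bank0 row3 -> MISS (open row3); precharges=6
Acc 10: bank1 row3 -> MISS (open row3); precharges=7
Acc 11: bank1 row2 -> MISS (open row2); precharges=8
Acc 12: bank1 row3 -> MISS (open row3); precharges=9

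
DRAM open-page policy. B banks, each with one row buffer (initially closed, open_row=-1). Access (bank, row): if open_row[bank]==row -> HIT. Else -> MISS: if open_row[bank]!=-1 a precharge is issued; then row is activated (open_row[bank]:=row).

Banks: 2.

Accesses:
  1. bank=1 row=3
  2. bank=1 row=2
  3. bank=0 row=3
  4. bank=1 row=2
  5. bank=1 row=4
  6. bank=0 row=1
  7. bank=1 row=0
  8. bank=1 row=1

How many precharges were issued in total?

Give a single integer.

Acc 1: bank1 row3 -> MISS (open row3); precharges=0
Acc 2: bank1 row2 -> MISS (open row2); precharges=1
Acc 3: bank0 row3 -> MISS (open row3); precharges=1
Acc 4: bank1 row2 -> HIT
Acc 5: bank1 row4 -> MISS (open row4); precharges=2
Acc 6: bank0 row1 -> MISS (open row1); precharges=3
Acc 7: bank1 row0 -> MISS (open row0); precharges=4
Acc 8: bank1 row1 -> MISS (open row1); precharges=5

Answer: 5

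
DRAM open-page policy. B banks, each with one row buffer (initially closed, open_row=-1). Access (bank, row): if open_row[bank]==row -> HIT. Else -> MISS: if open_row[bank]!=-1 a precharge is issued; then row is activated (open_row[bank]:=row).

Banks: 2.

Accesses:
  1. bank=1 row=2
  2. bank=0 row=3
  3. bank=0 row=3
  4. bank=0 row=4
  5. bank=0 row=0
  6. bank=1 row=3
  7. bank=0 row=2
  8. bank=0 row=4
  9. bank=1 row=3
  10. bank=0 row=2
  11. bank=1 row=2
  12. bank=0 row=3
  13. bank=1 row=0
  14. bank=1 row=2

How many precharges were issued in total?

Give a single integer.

Acc 1: bank1 row2 -> MISS (open row2); precharges=0
Acc 2: bank0 row3 -> MISS (open row3); precharges=0
Acc 3: bank0 row3 -> HIT
Acc 4: bank0 row4 -> MISS (open row4); precharges=1
Acc 5: bank0 row0 -> MISS (open row0); precharges=2
Acc 6: bank1 row3 -> MISS (open row3); precharges=3
Acc 7: bank0 row2 -> MISS (open row2); precharges=4
Acc 8: bank0 row4 -> MISS (open row4); precharges=5
Acc 9: bank1 row3 -> HIT
Acc 10: bank0 row2 -> MISS (open row2); precharges=6
Acc 11: bank1 row2 -> MISS (open row2); precharges=7
Acc 12: bank0 row3 -> MISS (open row3); precharges=8
Acc 13: bank1 row0 -> MISS (open row0); precharges=9
Acc 14: bank1 row2 -> MISS (open row2); precharges=10

Answer: 10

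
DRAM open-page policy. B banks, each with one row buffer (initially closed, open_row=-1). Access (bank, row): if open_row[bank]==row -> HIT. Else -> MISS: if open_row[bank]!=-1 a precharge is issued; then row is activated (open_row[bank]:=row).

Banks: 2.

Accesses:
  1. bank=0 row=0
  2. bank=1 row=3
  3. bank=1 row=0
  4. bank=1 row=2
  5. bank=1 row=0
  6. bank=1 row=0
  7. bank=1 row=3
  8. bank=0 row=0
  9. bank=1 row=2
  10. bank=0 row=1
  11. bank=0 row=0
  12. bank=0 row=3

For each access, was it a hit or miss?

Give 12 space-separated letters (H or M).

Answer: M M M M M H M H M M M M

Derivation:
Acc 1: bank0 row0 -> MISS (open row0); precharges=0
Acc 2: bank1 row3 -> MISS (open row3); precharges=0
Acc 3: bank1 row0 -> MISS (open row0); precharges=1
Acc 4: bank1 row2 -> MISS (open row2); precharges=2
Acc 5: bank1 row0 -> MISS (open row0); precharges=3
Acc 6: bank1 row0 -> HIT
Acc 7: bank1 row3 -> MISS (open row3); precharges=4
Acc 8: bank0 row0 -> HIT
Acc 9: bank1 row2 -> MISS (open row2); precharges=5
Acc 10: bank0 row1 -> MISS (open row1); precharges=6
Acc 11: bank0 row0 -> MISS (open row0); precharges=7
Acc 12: bank0 row3 -> MISS (open row3); precharges=8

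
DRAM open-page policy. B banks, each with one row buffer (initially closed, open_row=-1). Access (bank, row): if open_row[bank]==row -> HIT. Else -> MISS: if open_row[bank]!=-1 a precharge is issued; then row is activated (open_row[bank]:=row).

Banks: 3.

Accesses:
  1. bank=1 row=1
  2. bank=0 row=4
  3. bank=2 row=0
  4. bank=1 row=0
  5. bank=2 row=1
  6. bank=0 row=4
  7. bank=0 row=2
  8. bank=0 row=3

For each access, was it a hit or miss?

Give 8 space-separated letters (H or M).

Acc 1: bank1 row1 -> MISS (open row1); precharges=0
Acc 2: bank0 row4 -> MISS (open row4); precharges=0
Acc 3: bank2 row0 -> MISS (open row0); precharges=0
Acc 4: bank1 row0 -> MISS (open row0); precharges=1
Acc 5: bank2 row1 -> MISS (open row1); precharges=2
Acc 6: bank0 row4 -> HIT
Acc 7: bank0 row2 -> MISS (open row2); precharges=3
Acc 8: bank0 row3 -> MISS (open row3); precharges=4

Answer: M M M M M H M M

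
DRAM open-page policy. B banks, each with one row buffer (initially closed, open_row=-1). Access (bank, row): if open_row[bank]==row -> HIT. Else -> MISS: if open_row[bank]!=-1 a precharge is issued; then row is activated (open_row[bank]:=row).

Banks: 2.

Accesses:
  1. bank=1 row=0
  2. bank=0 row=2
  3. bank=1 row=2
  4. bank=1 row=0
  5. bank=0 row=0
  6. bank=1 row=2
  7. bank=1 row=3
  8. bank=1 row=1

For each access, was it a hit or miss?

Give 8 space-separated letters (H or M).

Acc 1: bank1 row0 -> MISS (open row0); precharges=0
Acc 2: bank0 row2 -> MISS (open row2); precharges=0
Acc 3: bank1 row2 -> MISS (open row2); precharges=1
Acc 4: bank1 row0 -> MISS (open row0); precharges=2
Acc 5: bank0 row0 -> MISS (open row0); precharges=3
Acc 6: bank1 row2 -> MISS (open row2); precharges=4
Acc 7: bank1 row3 -> MISS (open row3); precharges=5
Acc 8: bank1 row1 -> MISS (open row1); precharges=6

Answer: M M M M M M M M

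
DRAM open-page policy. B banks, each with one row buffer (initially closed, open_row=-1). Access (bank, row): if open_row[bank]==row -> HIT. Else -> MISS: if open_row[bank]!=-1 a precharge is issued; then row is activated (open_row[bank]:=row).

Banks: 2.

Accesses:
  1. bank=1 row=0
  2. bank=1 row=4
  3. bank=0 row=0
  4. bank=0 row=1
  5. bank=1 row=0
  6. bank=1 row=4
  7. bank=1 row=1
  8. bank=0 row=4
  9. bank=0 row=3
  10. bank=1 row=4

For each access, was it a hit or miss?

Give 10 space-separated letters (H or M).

Answer: M M M M M M M M M M

Derivation:
Acc 1: bank1 row0 -> MISS (open row0); precharges=0
Acc 2: bank1 row4 -> MISS (open row4); precharges=1
Acc 3: bank0 row0 -> MISS (open row0); precharges=1
Acc 4: bank0 row1 -> MISS (open row1); precharges=2
Acc 5: bank1 row0 -> MISS (open row0); precharges=3
Acc 6: bank1 row4 -> MISS (open row4); precharges=4
Acc 7: bank1 row1 -> MISS (open row1); precharges=5
Acc 8: bank0 row4 -> MISS (open row4); precharges=6
Acc 9: bank0 row3 -> MISS (open row3); precharges=7
Acc 10: bank1 row4 -> MISS (open row4); precharges=8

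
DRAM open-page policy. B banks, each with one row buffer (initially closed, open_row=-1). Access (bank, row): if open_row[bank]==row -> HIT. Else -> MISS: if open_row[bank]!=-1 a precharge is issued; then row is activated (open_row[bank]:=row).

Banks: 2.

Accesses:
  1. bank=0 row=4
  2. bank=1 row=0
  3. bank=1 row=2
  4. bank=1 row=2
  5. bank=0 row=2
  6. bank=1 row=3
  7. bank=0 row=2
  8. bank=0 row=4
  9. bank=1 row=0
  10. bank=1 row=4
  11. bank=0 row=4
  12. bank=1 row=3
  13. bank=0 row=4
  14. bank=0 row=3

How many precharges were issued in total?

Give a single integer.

Acc 1: bank0 row4 -> MISS (open row4); precharges=0
Acc 2: bank1 row0 -> MISS (open row0); precharges=0
Acc 3: bank1 row2 -> MISS (open row2); precharges=1
Acc 4: bank1 row2 -> HIT
Acc 5: bank0 row2 -> MISS (open row2); precharges=2
Acc 6: bank1 row3 -> MISS (open row3); precharges=3
Acc 7: bank0 row2 -> HIT
Acc 8: bank0 row4 -> MISS (open row4); precharges=4
Acc 9: bank1 row0 -> MISS (open row0); precharges=5
Acc 10: bank1 row4 -> MISS (open row4); precharges=6
Acc 11: bank0 row4 -> HIT
Acc 12: bank1 row3 -> MISS (open row3); precharges=7
Acc 13: bank0 row4 -> HIT
Acc 14: bank0 row3 -> MISS (open row3); precharges=8

Answer: 8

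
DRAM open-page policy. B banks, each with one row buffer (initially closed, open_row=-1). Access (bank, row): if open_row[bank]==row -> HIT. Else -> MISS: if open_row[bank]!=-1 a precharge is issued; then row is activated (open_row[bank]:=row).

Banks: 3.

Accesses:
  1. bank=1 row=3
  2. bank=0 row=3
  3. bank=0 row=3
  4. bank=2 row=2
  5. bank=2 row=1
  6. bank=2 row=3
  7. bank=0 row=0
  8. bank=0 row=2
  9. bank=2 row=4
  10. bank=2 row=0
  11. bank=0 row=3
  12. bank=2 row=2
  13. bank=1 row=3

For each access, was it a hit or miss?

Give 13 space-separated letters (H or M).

Answer: M M H M M M M M M M M M H

Derivation:
Acc 1: bank1 row3 -> MISS (open row3); precharges=0
Acc 2: bank0 row3 -> MISS (open row3); precharges=0
Acc 3: bank0 row3 -> HIT
Acc 4: bank2 row2 -> MISS (open row2); precharges=0
Acc 5: bank2 row1 -> MISS (open row1); precharges=1
Acc 6: bank2 row3 -> MISS (open row3); precharges=2
Acc 7: bank0 row0 -> MISS (open row0); precharges=3
Acc 8: bank0 row2 -> MISS (open row2); precharges=4
Acc 9: bank2 row4 -> MISS (open row4); precharges=5
Acc 10: bank2 row0 -> MISS (open row0); precharges=6
Acc 11: bank0 row3 -> MISS (open row3); precharges=7
Acc 12: bank2 row2 -> MISS (open row2); precharges=8
Acc 13: bank1 row3 -> HIT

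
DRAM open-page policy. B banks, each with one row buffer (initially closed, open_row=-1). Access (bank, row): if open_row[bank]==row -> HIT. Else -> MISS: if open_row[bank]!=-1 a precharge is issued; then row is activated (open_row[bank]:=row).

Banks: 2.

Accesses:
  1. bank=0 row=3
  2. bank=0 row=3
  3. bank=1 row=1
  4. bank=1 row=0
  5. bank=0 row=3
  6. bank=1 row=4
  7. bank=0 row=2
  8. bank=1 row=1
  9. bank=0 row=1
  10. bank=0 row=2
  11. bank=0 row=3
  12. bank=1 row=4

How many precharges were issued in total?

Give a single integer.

Acc 1: bank0 row3 -> MISS (open row3); precharges=0
Acc 2: bank0 row3 -> HIT
Acc 3: bank1 row1 -> MISS (open row1); precharges=0
Acc 4: bank1 row0 -> MISS (open row0); precharges=1
Acc 5: bank0 row3 -> HIT
Acc 6: bank1 row4 -> MISS (open row4); precharges=2
Acc 7: bank0 row2 -> MISS (open row2); precharges=3
Acc 8: bank1 row1 -> MISS (open row1); precharges=4
Acc 9: bank0 row1 -> MISS (open row1); precharges=5
Acc 10: bank0 row2 -> MISS (open row2); precharges=6
Acc 11: bank0 row3 -> MISS (open row3); precharges=7
Acc 12: bank1 row4 -> MISS (open row4); precharges=8

Answer: 8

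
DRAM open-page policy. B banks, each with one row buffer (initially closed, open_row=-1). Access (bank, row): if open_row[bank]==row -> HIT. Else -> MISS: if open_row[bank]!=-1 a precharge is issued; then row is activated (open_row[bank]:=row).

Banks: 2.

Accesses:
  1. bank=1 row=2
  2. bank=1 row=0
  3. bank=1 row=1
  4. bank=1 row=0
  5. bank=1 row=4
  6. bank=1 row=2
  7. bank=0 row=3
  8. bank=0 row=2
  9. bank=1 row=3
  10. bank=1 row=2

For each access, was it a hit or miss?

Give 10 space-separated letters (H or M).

Answer: M M M M M M M M M M

Derivation:
Acc 1: bank1 row2 -> MISS (open row2); precharges=0
Acc 2: bank1 row0 -> MISS (open row0); precharges=1
Acc 3: bank1 row1 -> MISS (open row1); precharges=2
Acc 4: bank1 row0 -> MISS (open row0); precharges=3
Acc 5: bank1 row4 -> MISS (open row4); precharges=4
Acc 6: bank1 row2 -> MISS (open row2); precharges=5
Acc 7: bank0 row3 -> MISS (open row3); precharges=5
Acc 8: bank0 row2 -> MISS (open row2); precharges=6
Acc 9: bank1 row3 -> MISS (open row3); precharges=7
Acc 10: bank1 row2 -> MISS (open row2); precharges=8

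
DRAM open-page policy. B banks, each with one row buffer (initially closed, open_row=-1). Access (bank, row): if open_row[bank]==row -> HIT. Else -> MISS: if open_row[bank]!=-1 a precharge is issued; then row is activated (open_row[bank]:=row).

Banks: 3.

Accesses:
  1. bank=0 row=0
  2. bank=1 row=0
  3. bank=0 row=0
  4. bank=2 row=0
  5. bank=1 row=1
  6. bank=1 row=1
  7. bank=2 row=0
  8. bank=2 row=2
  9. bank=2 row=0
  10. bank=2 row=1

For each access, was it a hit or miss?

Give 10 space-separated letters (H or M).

Answer: M M H M M H H M M M

Derivation:
Acc 1: bank0 row0 -> MISS (open row0); precharges=0
Acc 2: bank1 row0 -> MISS (open row0); precharges=0
Acc 3: bank0 row0 -> HIT
Acc 4: bank2 row0 -> MISS (open row0); precharges=0
Acc 5: bank1 row1 -> MISS (open row1); precharges=1
Acc 6: bank1 row1 -> HIT
Acc 7: bank2 row0 -> HIT
Acc 8: bank2 row2 -> MISS (open row2); precharges=2
Acc 9: bank2 row0 -> MISS (open row0); precharges=3
Acc 10: bank2 row1 -> MISS (open row1); precharges=4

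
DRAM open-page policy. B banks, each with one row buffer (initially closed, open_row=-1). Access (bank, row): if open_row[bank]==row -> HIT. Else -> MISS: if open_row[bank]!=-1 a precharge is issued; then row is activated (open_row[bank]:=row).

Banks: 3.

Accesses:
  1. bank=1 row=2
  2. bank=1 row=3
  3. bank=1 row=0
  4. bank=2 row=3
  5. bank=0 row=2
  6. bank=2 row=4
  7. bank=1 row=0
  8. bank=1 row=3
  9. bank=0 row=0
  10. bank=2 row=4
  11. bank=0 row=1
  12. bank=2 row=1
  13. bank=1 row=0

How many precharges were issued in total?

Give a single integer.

Answer: 8

Derivation:
Acc 1: bank1 row2 -> MISS (open row2); precharges=0
Acc 2: bank1 row3 -> MISS (open row3); precharges=1
Acc 3: bank1 row0 -> MISS (open row0); precharges=2
Acc 4: bank2 row3 -> MISS (open row3); precharges=2
Acc 5: bank0 row2 -> MISS (open row2); precharges=2
Acc 6: bank2 row4 -> MISS (open row4); precharges=3
Acc 7: bank1 row0 -> HIT
Acc 8: bank1 row3 -> MISS (open row3); precharges=4
Acc 9: bank0 row0 -> MISS (open row0); precharges=5
Acc 10: bank2 row4 -> HIT
Acc 11: bank0 row1 -> MISS (open row1); precharges=6
Acc 12: bank2 row1 -> MISS (open row1); precharges=7
Acc 13: bank1 row0 -> MISS (open row0); precharges=8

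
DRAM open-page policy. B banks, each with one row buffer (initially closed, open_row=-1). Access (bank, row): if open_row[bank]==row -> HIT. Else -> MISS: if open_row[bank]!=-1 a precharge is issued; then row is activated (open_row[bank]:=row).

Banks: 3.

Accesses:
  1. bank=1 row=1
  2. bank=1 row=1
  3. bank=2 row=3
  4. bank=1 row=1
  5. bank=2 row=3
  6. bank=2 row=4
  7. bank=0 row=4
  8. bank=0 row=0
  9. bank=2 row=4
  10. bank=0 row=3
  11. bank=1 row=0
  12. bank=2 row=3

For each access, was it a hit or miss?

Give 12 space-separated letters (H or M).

Acc 1: bank1 row1 -> MISS (open row1); precharges=0
Acc 2: bank1 row1 -> HIT
Acc 3: bank2 row3 -> MISS (open row3); precharges=0
Acc 4: bank1 row1 -> HIT
Acc 5: bank2 row3 -> HIT
Acc 6: bank2 row4 -> MISS (open row4); precharges=1
Acc 7: bank0 row4 -> MISS (open row4); precharges=1
Acc 8: bank0 row0 -> MISS (open row0); precharges=2
Acc 9: bank2 row4 -> HIT
Acc 10: bank0 row3 -> MISS (open row3); precharges=3
Acc 11: bank1 row0 -> MISS (open row0); precharges=4
Acc 12: bank2 row3 -> MISS (open row3); precharges=5

Answer: M H M H H M M M H M M M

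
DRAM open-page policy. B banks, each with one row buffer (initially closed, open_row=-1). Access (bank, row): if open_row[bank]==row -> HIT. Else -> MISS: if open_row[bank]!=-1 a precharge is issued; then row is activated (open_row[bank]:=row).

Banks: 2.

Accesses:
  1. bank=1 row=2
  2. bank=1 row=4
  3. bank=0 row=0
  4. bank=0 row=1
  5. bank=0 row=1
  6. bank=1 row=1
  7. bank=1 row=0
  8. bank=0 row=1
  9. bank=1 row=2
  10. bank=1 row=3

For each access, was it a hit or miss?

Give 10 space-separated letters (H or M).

Answer: M M M M H M M H M M

Derivation:
Acc 1: bank1 row2 -> MISS (open row2); precharges=0
Acc 2: bank1 row4 -> MISS (open row4); precharges=1
Acc 3: bank0 row0 -> MISS (open row0); precharges=1
Acc 4: bank0 row1 -> MISS (open row1); precharges=2
Acc 5: bank0 row1 -> HIT
Acc 6: bank1 row1 -> MISS (open row1); precharges=3
Acc 7: bank1 row0 -> MISS (open row0); precharges=4
Acc 8: bank0 row1 -> HIT
Acc 9: bank1 row2 -> MISS (open row2); precharges=5
Acc 10: bank1 row3 -> MISS (open row3); precharges=6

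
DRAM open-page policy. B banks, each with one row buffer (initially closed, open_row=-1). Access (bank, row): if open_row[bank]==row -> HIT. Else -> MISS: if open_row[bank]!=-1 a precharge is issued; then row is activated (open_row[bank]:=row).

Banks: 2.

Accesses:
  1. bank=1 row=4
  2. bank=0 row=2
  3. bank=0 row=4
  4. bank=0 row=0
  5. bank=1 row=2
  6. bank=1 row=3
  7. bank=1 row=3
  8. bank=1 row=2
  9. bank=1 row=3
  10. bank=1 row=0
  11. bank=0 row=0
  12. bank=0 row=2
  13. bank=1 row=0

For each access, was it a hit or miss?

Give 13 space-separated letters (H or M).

Acc 1: bank1 row4 -> MISS (open row4); precharges=0
Acc 2: bank0 row2 -> MISS (open row2); precharges=0
Acc 3: bank0 row4 -> MISS (open row4); precharges=1
Acc 4: bank0 row0 -> MISS (open row0); precharges=2
Acc 5: bank1 row2 -> MISS (open row2); precharges=3
Acc 6: bank1 row3 -> MISS (open row3); precharges=4
Acc 7: bank1 row3 -> HIT
Acc 8: bank1 row2 -> MISS (open row2); precharges=5
Acc 9: bank1 row3 -> MISS (open row3); precharges=6
Acc 10: bank1 row0 -> MISS (open row0); precharges=7
Acc 11: bank0 row0 -> HIT
Acc 12: bank0 row2 -> MISS (open row2); precharges=8
Acc 13: bank1 row0 -> HIT

Answer: M M M M M M H M M M H M H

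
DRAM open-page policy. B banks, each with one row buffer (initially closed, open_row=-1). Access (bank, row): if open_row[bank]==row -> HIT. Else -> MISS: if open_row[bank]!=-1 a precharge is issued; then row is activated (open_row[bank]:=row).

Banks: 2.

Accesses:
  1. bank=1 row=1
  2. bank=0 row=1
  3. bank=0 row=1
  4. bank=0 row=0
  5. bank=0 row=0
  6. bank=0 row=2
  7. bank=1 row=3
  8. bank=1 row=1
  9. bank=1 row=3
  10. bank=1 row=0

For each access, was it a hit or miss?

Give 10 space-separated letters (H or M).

Acc 1: bank1 row1 -> MISS (open row1); precharges=0
Acc 2: bank0 row1 -> MISS (open row1); precharges=0
Acc 3: bank0 row1 -> HIT
Acc 4: bank0 row0 -> MISS (open row0); precharges=1
Acc 5: bank0 row0 -> HIT
Acc 6: bank0 row2 -> MISS (open row2); precharges=2
Acc 7: bank1 row3 -> MISS (open row3); precharges=3
Acc 8: bank1 row1 -> MISS (open row1); precharges=4
Acc 9: bank1 row3 -> MISS (open row3); precharges=5
Acc 10: bank1 row0 -> MISS (open row0); precharges=6

Answer: M M H M H M M M M M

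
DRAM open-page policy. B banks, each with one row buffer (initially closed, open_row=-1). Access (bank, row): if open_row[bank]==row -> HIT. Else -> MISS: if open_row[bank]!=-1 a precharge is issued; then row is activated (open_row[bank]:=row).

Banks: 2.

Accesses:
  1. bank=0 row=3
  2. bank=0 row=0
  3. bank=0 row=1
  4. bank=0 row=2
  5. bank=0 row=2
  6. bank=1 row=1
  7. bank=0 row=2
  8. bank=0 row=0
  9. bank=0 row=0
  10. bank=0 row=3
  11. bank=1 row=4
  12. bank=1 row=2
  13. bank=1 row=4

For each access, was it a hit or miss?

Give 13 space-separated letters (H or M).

Answer: M M M M H M H M H M M M M

Derivation:
Acc 1: bank0 row3 -> MISS (open row3); precharges=0
Acc 2: bank0 row0 -> MISS (open row0); precharges=1
Acc 3: bank0 row1 -> MISS (open row1); precharges=2
Acc 4: bank0 row2 -> MISS (open row2); precharges=3
Acc 5: bank0 row2 -> HIT
Acc 6: bank1 row1 -> MISS (open row1); precharges=3
Acc 7: bank0 row2 -> HIT
Acc 8: bank0 row0 -> MISS (open row0); precharges=4
Acc 9: bank0 row0 -> HIT
Acc 10: bank0 row3 -> MISS (open row3); precharges=5
Acc 11: bank1 row4 -> MISS (open row4); precharges=6
Acc 12: bank1 row2 -> MISS (open row2); precharges=7
Acc 13: bank1 row4 -> MISS (open row4); precharges=8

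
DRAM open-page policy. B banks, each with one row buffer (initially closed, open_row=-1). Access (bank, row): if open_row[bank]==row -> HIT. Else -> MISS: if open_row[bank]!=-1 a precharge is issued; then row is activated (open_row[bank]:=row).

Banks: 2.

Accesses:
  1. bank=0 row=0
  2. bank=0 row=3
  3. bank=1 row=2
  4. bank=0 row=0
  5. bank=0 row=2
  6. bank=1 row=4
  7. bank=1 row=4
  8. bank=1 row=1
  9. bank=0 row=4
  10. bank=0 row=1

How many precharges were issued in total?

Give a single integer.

Acc 1: bank0 row0 -> MISS (open row0); precharges=0
Acc 2: bank0 row3 -> MISS (open row3); precharges=1
Acc 3: bank1 row2 -> MISS (open row2); precharges=1
Acc 4: bank0 row0 -> MISS (open row0); precharges=2
Acc 5: bank0 row2 -> MISS (open row2); precharges=3
Acc 6: bank1 row4 -> MISS (open row4); precharges=4
Acc 7: bank1 row4 -> HIT
Acc 8: bank1 row1 -> MISS (open row1); precharges=5
Acc 9: bank0 row4 -> MISS (open row4); precharges=6
Acc 10: bank0 row1 -> MISS (open row1); precharges=7

Answer: 7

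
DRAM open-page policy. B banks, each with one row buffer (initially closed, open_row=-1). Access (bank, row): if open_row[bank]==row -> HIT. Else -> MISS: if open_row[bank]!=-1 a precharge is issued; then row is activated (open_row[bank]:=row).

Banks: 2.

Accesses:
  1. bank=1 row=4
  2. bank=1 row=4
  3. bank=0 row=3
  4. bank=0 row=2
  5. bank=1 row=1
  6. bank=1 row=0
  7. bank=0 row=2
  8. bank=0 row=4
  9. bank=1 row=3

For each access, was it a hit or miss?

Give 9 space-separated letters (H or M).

Answer: M H M M M M H M M

Derivation:
Acc 1: bank1 row4 -> MISS (open row4); precharges=0
Acc 2: bank1 row4 -> HIT
Acc 3: bank0 row3 -> MISS (open row3); precharges=0
Acc 4: bank0 row2 -> MISS (open row2); precharges=1
Acc 5: bank1 row1 -> MISS (open row1); precharges=2
Acc 6: bank1 row0 -> MISS (open row0); precharges=3
Acc 7: bank0 row2 -> HIT
Acc 8: bank0 row4 -> MISS (open row4); precharges=4
Acc 9: bank1 row3 -> MISS (open row3); precharges=5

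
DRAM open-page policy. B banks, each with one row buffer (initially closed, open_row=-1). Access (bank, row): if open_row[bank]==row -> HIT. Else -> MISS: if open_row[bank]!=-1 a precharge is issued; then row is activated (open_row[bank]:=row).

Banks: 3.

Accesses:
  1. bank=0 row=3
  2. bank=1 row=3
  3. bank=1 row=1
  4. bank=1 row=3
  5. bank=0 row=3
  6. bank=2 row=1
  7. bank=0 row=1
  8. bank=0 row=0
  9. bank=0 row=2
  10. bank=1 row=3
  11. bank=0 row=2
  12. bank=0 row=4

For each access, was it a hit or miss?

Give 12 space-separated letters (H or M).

Acc 1: bank0 row3 -> MISS (open row3); precharges=0
Acc 2: bank1 row3 -> MISS (open row3); precharges=0
Acc 3: bank1 row1 -> MISS (open row1); precharges=1
Acc 4: bank1 row3 -> MISS (open row3); precharges=2
Acc 5: bank0 row3 -> HIT
Acc 6: bank2 row1 -> MISS (open row1); precharges=2
Acc 7: bank0 row1 -> MISS (open row1); precharges=3
Acc 8: bank0 row0 -> MISS (open row0); precharges=4
Acc 9: bank0 row2 -> MISS (open row2); precharges=5
Acc 10: bank1 row3 -> HIT
Acc 11: bank0 row2 -> HIT
Acc 12: bank0 row4 -> MISS (open row4); precharges=6

Answer: M M M M H M M M M H H M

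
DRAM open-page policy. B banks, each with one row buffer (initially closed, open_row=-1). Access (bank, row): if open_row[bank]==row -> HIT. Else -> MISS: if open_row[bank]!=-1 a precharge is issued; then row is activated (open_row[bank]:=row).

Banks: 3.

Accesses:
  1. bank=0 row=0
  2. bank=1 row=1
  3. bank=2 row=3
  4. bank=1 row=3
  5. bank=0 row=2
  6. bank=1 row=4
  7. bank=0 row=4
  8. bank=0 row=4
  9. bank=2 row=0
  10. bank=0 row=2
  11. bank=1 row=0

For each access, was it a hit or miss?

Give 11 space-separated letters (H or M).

Answer: M M M M M M M H M M M

Derivation:
Acc 1: bank0 row0 -> MISS (open row0); precharges=0
Acc 2: bank1 row1 -> MISS (open row1); precharges=0
Acc 3: bank2 row3 -> MISS (open row3); precharges=0
Acc 4: bank1 row3 -> MISS (open row3); precharges=1
Acc 5: bank0 row2 -> MISS (open row2); precharges=2
Acc 6: bank1 row4 -> MISS (open row4); precharges=3
Acc 7: bank0 row4 -> MISS (open row4); precharges=4
Acc 8: bank0 row4 -> HIT
Acc 9: bank2 row0 -> MISS (open row0); precharges=5
Acc 10: bank0 row2 -> MISS (open row2); precharges=6
Acc 11: bank1 row0 -> MISS (open row0); precharges=7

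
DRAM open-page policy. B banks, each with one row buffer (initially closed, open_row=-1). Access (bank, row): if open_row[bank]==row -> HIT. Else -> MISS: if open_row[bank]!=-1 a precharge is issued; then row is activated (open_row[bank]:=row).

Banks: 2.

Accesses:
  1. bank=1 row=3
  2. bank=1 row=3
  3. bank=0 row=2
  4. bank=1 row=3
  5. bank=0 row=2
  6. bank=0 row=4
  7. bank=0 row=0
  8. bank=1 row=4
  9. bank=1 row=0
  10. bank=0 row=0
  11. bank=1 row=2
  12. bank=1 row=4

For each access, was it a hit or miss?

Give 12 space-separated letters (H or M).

Answer: M H M H H M M M M H M M

Derivation:
Acc 1: bank1 row3 -> MISS (open row3); precharges=0
Acc 2: bank1 row3 -> HIT
Acc 3: bank0 row2 -> MISS (open row2); precharges=0
Acc 4: bank1 row3 -> HIT
Acc 5: bank0 row2 -> HIT
Acc 6: bank0 row4 -> MISS (open row4); precharges=1
Acc 7: bank0 row0 -> MISS (open row0); precharges=2
Acc 8: bank1 row4 -> MISS (open row4); precharges=3
Acc 9: bank1 row0 -> MISS (open row0); precharges=4
Acc 10: bank0 row0 -> HIT
Acc 11: bank1 row2 -> MISS (open row2); precharges=5
Acc 12: bank1 row4 -> MISS (open row4); precharges=6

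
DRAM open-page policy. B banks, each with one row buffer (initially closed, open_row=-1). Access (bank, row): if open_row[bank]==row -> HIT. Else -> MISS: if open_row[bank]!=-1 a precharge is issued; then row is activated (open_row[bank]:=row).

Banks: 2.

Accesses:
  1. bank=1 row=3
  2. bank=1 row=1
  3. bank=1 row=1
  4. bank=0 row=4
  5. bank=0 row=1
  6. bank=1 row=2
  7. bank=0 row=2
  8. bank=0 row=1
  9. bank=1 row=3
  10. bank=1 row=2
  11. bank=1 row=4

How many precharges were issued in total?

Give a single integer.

Acc 1: bank1 row3 -> MISS (open row3); precharges=0
Acc 2: bank1 row1 -> MISS (open row1); precharges=1
Acc 3: bank1 row1 -> HIT
Acc 4: bank0 row4 -> MISS (open row4); precharges=1
Acc 5: bank0 row1 -> MISS (open row1); precharges=2
Acc 6: bank1 row2 -> MISS (open row2); precharges=3
Acc 7: bank0 row2 -> MISS (open row2); precharges=4
Acc 8: bank0 row1 -> MISS (open row1); precharges=5
Acc 9: bank1 row3 -> MISS (open row3); precharges=6
Acc 10: bank1 row2 -> MISS (open row2); precharges=7
Acc 11: bank1 row4 -> MISS (open row4); precharges=8

Answer: 8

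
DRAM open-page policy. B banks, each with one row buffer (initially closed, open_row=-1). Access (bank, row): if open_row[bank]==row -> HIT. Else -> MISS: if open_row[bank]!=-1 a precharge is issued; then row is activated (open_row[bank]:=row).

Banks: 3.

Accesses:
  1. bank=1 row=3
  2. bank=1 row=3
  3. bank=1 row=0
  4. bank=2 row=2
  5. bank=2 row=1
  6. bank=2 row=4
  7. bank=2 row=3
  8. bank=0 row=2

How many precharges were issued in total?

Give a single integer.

Acc 1: bank1 row3 -> MISS (open row3); precharges=0
Acc 2: bank1 row3 -> HIT
Acc 3: bank1 row0 -> MISS (open row0); precharges=1
Acc 4: bank2 row2 -> MISS (open row2); precharges=1
Acc 5: bank2 row1 -> MISS (open row1); precharges=2
Acc 6: bank2 row4 -> MISS (open row4); precharges=3
Acc 7: bank2 row3 -> MISS (open row3); precharges=4
Acc 8: bank0 row2 -> MISS (open row2); precharges=4

Answer: 4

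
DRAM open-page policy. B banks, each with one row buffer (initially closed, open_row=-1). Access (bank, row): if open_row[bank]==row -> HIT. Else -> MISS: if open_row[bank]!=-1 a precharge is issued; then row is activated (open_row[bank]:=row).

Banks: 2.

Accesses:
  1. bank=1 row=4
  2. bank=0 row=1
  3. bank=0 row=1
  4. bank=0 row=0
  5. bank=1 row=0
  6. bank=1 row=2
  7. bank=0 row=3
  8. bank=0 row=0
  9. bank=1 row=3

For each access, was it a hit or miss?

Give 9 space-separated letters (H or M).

Answer: M M H M M M M M M

Derivation:
Acc 1: bank1 row4 -> MISS (open row4); precharges=0
Acc 2: bank0 row1 -> MISS (open row1); precharges=0
Acc 3: bank0 row1 -> HIT
Acc 4: bank0 row0 -> MISS (open row0); precharges=1
Acc 5: bank1 row0 -> MISS (open row0); precharges=2
Acc 6: bank1 row2 -> MISS (open row2); precharges=3
Acc 7: bank0 row3 -> MISS (open row3); precharges=4
Acc 8: bank0 row0 -> MISS (open row0); precharges=5
Acc 9: bank1 row3 -> MISS (open row3); precharges=6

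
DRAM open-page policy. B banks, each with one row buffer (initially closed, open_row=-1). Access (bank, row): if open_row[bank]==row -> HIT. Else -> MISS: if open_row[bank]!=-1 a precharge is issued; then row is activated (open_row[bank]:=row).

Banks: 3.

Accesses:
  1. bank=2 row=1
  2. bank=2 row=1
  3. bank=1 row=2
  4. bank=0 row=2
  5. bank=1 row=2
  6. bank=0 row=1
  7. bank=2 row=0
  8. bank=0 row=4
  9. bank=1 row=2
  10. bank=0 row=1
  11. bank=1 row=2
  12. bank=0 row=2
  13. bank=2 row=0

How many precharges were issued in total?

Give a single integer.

Acc 1: bank2 row1 -> MISS (open row1); precharges=0
Acc 2: bank2 row1 -> HIT
Acc 3: bank1 row2 -> MISS (open row2); precharges=0
Acc 4: bank0 row2 -> MISS (open row2); precharges=0
Acc 5: bank1 row2 -> HIT
Acc 6: bank0 row1 -> MISS (open row1); precharges=1
Acc 7: bank2 row0 -> MISS (open row0); precharges=2
Acc 8: bank0 row4 -> MISS (open row4); precharges=3
Acc 9: bank1 row2 -> HIT
Acc 10: bank0 row1 -> MISS (open row1); precharges=4
Acc 11: bank1 row2 -> HIT
Acc 12: bank0 row2 -> MISS (open row2); precharges=5
Acc 13: bank2 row0 -> HIT

Answer: 5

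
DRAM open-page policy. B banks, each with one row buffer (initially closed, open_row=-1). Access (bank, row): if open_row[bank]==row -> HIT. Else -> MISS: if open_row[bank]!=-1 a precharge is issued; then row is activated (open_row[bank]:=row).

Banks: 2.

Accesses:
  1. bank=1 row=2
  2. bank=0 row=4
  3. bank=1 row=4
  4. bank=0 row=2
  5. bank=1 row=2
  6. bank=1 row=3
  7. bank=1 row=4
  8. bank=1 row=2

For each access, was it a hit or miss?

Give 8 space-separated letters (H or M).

Answer: M M M M M M M M

Derivation:
Acc 1: bank1 row2 -> MISS (open row2); precharges=0
Acc 2: bank0 row4 -> MISS (open row4); precharges=0
Acc 3: bank1 row4 -> MISS (open row4); precharges=1
Acc 4: bank0 row2 -> MISS (open row2); precharges=2
Acc 5: bank1 row2 -> MISS (open row2); precharges=3
Acc 6: bank1 row3 -> MISS (open row3); precharges=4
Acc 7: bank1 row4 -> MISS (open row4); precharges=5
Acc 8: bank1 row2 -> MISS (open row2); precharges=6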